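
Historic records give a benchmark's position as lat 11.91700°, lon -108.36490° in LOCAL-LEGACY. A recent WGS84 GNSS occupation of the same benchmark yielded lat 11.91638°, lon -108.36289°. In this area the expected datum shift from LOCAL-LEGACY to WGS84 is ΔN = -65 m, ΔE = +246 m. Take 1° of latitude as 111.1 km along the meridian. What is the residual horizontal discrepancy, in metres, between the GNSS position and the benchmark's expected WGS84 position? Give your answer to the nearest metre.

Observed coordinate differences: Δφ = -0.00062°, Δλ = +0.00201°.
Converting to metres (1° lat = 111100 m, cos φ = 0.978448): observed ΔN = -68.9 m, observed ΔE = 218.5 m.
Subtracting the expected shift leaves a residual of -68.9 − (-65) = -3.9 m north and 218.5 − (246) = -27.5 m east.
Residual distance = √((-3.9)² + (-27.5)²) = 27.8 m.

28 m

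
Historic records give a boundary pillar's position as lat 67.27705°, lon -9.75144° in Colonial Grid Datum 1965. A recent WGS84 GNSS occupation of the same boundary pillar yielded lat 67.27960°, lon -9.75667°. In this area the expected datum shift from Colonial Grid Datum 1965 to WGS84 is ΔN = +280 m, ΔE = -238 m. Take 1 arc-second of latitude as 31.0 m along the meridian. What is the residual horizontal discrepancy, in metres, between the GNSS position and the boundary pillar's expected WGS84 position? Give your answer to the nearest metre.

13 m

Observed coordinate differences: Δφ = +0.00255°, Δλ = -0.00523°.
Converting to metres (1° lat = 111600 m, cos φ = 0.386276): observed ΔN = 284.6 m, observed ΔE = -225.5 m.
Subtracting the expected shift leaves a residual of 284.6 − (280) = 4.6 m north and -225.5 − (-238) = 12.5 m east.
Residual distance = √(4.6² + 12.5²) = 13.4 m.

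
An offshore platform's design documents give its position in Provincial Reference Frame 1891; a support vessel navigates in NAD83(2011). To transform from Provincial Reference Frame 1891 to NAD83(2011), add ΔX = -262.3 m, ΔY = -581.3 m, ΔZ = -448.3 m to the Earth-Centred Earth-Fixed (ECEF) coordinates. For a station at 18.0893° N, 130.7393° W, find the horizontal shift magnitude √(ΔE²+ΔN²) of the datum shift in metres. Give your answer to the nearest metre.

At φ = 18.0893°, λ = -130.7393°: sin φ = 0.310499, cos φ = 0.950574, sin λ = -0.757687, cos λ = -0.652618.
ΔE = −sin λ·ΔX + cos λ·ΔY = −(-0.757687)·(-262.3) + (-0.652618)·(-581.3) = 180.63 m.
ΔN = −sin φ cos λ·ΔX − sin φ sin λ·ΔY + cos φ·ΔZ = −(0.310499)(-0.652618)(-262.3) − (0.310499)(-0.757687)(-581.3) + (0.950574)(-448.3) = -616.05 m.
Horizontal magnitude = √(ΔE² + ΔN²) = √(180.63² + (-616.05)²) = 641.98 m.

642 m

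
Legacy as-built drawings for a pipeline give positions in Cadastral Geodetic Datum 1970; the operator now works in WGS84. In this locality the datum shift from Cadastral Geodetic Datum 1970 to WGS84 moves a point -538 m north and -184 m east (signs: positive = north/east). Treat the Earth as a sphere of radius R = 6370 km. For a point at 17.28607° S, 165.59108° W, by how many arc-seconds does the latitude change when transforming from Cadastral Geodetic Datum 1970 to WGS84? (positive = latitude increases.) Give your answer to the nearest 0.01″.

On a sphere of radius R, 1 rad of latitude = R, so Δφ = ΔN / R = -538.0 / 6370000 = -8.4458e-05 rad = -17.421″.

Δφ = -17.42″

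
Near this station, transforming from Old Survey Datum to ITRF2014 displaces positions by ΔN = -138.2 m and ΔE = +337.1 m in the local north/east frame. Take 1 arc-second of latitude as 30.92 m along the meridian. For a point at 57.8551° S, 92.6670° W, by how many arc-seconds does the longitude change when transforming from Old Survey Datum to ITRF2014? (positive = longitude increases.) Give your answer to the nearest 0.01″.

Δλ = 20.49″

At latitude -57.8551°, cos φ = 0.532062.
1″ of longitude at this latitude = 30.92 × cos φ = 16.4514 m, so Δλ = 337.1 / 16.4514 = 20.491″.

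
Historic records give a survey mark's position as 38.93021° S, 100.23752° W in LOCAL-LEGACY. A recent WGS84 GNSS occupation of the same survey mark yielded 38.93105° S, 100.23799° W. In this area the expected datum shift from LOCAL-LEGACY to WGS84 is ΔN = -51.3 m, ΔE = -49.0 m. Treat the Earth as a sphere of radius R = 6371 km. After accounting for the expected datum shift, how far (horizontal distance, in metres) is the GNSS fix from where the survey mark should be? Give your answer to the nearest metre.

Observed coordinate differences: Δφ = -0.00084°, Δλ = -0.00047°.
Converting to metres (1° lat = 111195 m, cos φ = 0.777912): observed ΔN = -93.4 m, observed ΔE = -40.7 m.
Subtracting the expected shift leaves a residual of -93.4 − (-51.3) = -42.1 m north and -40.7 − (-49.0) = 8.3 m east.
Residual distance = √((-42.1)² + 8.3²) = 42.9 m.

43 m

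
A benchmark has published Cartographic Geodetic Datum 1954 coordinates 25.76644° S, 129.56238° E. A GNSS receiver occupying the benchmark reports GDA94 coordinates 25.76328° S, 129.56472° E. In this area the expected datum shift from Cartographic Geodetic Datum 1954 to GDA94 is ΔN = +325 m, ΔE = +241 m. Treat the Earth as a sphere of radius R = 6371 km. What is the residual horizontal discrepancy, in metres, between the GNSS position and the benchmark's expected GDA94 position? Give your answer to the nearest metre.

Observed coordinate differences: Δφ = +0.00316°, Δλ = +0.00234°.
Converting to metres (1° lat = 111195 m, cos φ = 0.900574): observed ΔN = 351.4 m, observed ΔE = 234.3 m.
Subtracting the expected shift leaves a residual of 351.4 − (325) = 26.4 m north and 234.3 − (241) = -6.7 m east.
Residual distance = √(26.4² + (-6.7)²) = 27.2 m.

27 m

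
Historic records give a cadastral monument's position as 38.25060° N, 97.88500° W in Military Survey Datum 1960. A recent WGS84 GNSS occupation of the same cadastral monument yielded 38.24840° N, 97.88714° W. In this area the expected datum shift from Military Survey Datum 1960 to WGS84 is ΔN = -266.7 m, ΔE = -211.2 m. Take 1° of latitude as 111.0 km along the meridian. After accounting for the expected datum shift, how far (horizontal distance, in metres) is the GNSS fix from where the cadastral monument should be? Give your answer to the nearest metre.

33 m

Observed coordinate differences: Δφ = -0.00220°, Δλ = -0.00214°.
Converting to metres (1° lat = 111000 m, cos φ = 0.785310): observed ΔN = -244.2 m, observed ΔE = -186.5 m.
Subtracting the expected shift leaves a residual of -244.2 − (-266.7) = 22.5 m north and -186.5 − (-211.2) = 24.7 m east.
Residual distance = √(22.5² + 24.7²) = 33.4 m.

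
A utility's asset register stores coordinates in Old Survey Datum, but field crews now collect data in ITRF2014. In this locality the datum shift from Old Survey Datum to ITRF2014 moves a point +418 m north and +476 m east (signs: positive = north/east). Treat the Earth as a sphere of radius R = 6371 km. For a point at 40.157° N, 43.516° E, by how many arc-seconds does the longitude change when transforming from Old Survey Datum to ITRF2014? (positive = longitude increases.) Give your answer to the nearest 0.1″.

At latitude 40.157°, cos φ = 0.764280.
One radian of longitude at latitude φ spans R cos φ, so Δλ = ΔE / (R cos φ) = 476.0 / (6371000 × 0.764280) = 9.7757e-05 rad = 20.164″.

Δλ = 20.2″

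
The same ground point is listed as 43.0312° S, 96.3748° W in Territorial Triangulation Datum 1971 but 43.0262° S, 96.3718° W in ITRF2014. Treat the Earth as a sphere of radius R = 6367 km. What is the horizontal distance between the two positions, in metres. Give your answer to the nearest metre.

Δφ = -43.0262° − -43.0312° = +0.0050°; Δλ = -96.3718° − -96.3748° = +0.0030°.
1° along a meridian = πR/180 = 111125 m.
ΔN = Δφ × 111125 = 555.6 m; ΔE = Δλ × 111125 × cos(-43.0312°) = +0.0030 × 111125 × 0.730982 = 243.7 m.
Distance = √(ΔE² + ΔN²) = √(243.7² + 555.6²) = 606.7 m.

607 m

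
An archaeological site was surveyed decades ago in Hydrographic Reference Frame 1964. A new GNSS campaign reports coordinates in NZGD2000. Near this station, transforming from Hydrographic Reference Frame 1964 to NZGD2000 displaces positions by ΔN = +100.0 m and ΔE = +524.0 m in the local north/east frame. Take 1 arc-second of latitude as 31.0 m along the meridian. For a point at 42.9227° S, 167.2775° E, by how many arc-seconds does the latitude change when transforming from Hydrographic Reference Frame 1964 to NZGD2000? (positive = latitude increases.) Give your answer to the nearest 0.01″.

Δφ = 3.23″

1″ of latitude = 31.00 m, so Δφ = 100.0 / 31.00 = 3.226″.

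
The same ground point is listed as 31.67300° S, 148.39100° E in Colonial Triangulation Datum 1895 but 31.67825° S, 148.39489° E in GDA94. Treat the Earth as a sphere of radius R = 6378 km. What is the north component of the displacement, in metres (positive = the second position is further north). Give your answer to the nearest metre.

Δφ = -31.67825° − -31.67300° = -0.00525°; Δλ = 148.39489° − 148.39100° = +0.00389°.
1° along a meridian = πR/180 = 111317 m.
ΔN = Δφ × 111317 = -584.4 m; ΔE = Δλ × 111317 × cos(-31.67300°) = +0.00389 × 111317 × 0.851059 = 368.5 m.

ΔN = -584 m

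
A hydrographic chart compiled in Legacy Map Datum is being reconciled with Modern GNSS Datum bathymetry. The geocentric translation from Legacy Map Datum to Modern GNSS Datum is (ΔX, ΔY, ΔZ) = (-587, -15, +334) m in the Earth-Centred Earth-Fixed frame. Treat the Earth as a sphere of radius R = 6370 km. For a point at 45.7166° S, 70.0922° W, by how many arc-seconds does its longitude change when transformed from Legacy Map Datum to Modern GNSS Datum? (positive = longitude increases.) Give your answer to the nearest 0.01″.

Δλ = -25.83″

sin φ = -0.715895, cos φ = 0.698208, sin λ = -0.940242, cos λ = 0.340508.
East component: ΔE = −sin λ·ΔX + cos λ·ΔY = −(-0.940242)(-587) + (0.340508)(-15) = -557.03 m.
1° of latitude spans πR/180 = 111177 m; at latitude φ, 1° of longitude spans that × cos φ = 77625.0 m, so Δλ = -557.03 / 77625.0 × 3600 = -25.833″.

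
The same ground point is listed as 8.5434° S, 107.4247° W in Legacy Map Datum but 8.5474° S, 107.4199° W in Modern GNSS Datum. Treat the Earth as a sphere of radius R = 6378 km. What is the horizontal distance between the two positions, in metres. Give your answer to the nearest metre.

691 m

Δφ = -8.5474° − -8.5434° = -0.0040°; Δλ = -107.4199° − -107.4247° = +0.0048°.
1° along a meridian = πR/180 = 111317 m.
ΔN = Δφ × 111317 = -445.3 m; ΔE = Δλ × 111317 × cos(-8.5434°) = +0.0048 × 111317 × 0.988904 = 528.4 m.
Distance = √(ΔE² + ΔN²) = √(528.4² + (-445.3)²) = 691.0 m.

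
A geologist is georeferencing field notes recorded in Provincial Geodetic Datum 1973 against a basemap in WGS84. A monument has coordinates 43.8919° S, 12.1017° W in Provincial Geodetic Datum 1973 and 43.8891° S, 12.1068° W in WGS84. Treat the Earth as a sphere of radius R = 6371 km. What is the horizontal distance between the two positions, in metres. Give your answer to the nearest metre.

Δφ = -43.8891° − -43.8919° = +0.0028°; Δλ = -12.1068° − -12.1017° = -0.0051°.
1° along a meridian = πR/180 = 111195 m.
ΔN = Δφ × 111195 = 311.3 m; ΔE = Δλ × 111195 × cos(-43.8919°) = -0.0051 × 111195 × 0.720649 = -408.7 m.
Distance = √(ΔE² + ΔN²) = √((-408.7)² + 311.3²) = 513.8 m.

514 m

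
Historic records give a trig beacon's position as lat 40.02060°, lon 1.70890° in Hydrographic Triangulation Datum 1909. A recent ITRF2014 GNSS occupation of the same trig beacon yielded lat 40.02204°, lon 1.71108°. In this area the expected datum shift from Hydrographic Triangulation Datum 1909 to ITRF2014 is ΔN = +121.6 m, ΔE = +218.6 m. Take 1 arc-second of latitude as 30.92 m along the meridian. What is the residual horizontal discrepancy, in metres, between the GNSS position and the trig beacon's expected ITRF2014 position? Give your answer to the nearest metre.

Observed coordinate differences: Δφ = +0.00144°, Δλ = +0.00218°.
Converting to metres (1° lat = 111312 m, cos φ = 0.765813): observed ΔN = 160.3 m, observed ΔE = 185.8 m.
Subtracting the expected shift leaves a residual of 160.3 − (121.6) = 38.7 m north and 185.8 − (218.6) = -32.8 m east.
Residual distance = √(38.7² + (-32.8)²) = 50.7 m.

51 m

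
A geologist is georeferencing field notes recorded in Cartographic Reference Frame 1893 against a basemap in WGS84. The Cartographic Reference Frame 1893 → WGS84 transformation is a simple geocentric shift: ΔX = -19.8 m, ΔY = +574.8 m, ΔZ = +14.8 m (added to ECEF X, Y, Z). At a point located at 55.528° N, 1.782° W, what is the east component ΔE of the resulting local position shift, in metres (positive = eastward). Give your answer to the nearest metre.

At φ = 55.528°, λ = -1.782°: sin φ = 0.824403, cos φ = 0.566003, sin λ = -0.031097, cos λ = 0.999516.
ΔE = −sin λ·ΔX + cos λ·ΔY = −(-0.031097)·(-19.8) + (0.999516)·(574.8) = 573.91 m.

ΔE = 574 m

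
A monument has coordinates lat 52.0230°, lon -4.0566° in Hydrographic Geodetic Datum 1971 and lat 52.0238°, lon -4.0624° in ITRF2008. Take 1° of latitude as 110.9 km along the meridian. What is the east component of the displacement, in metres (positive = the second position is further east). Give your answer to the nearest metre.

Δφ = 52.0238° − 52.0230° = +0.0008°; Δλ = -4.0624° − -4.0566° = -0.0058°.
ΔN = Δφ × 110900 = 88.7 m; ΔE = Δλ × 110900 × cos(52.0230°) = -0.0058 × 110900 × 0.615345 = -395.8 m.

ΔE = -396 m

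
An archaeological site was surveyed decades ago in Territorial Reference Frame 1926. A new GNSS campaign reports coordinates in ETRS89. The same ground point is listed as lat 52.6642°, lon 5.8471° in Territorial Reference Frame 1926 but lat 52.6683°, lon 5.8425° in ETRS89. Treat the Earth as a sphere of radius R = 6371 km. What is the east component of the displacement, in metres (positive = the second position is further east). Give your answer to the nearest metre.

ΔE = -310 m

Δφ = 52.6683° − 52.6642° = +0.0041°; Δλ = 5.8425° − 5.8471° = -0.0046°.
1° along a meridian = πR/180 = 111195 m.
ΔN = Δφ × 111195 = 455.9 m; ΔE = Δλ × 111195 × cos(52.6642°) = -0.0046 × 111195 × 0.606485 = -310.2 m.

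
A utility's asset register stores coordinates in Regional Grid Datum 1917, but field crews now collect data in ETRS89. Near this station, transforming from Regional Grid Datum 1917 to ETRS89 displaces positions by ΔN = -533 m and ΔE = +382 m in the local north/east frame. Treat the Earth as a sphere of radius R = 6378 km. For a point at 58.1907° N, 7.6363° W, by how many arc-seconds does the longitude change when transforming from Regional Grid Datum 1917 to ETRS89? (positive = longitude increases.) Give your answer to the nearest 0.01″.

Δλ = 23.44″

At latitude 58.1907°, cos φ = 0.527094.
One radian of longitude at latitude φ spans R cos φ, so Δλ = ΔE / (R cos φ) = 382.0 / (6378000 × 0.527094) = 1.1363e-04 rad = 23.438″.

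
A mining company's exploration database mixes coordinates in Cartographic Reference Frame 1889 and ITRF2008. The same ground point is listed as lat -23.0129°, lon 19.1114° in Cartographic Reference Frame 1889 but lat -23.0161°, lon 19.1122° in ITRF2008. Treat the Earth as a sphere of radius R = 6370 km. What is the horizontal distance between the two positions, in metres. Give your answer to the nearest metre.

Δφ = -23.0161° − -23.0129° = -0.0032°; Δλ = 19.1122° − 19.1114° = +0.0008°.
1° along a meridian = πR/180 = 111177 m.
ΔN = Δφ × 111177 = -355.8 m; ΔE = Δλ × 111177 × cos(-23.0129°) = +0.0008 × 111177 × 0.920417 = 81.9 m.
Distance = √(ΔE² + ΔN²) = √(81.9² + (-355.8)²) = 365.1 m.

365 m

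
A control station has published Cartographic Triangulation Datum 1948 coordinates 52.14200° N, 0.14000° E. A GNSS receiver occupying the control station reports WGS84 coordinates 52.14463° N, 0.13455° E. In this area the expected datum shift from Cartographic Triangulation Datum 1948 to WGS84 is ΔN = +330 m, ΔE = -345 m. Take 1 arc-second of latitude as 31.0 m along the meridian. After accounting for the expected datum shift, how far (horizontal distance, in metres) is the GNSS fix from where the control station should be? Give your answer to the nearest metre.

46 m

Observed coordinate differences: Δφ = +0.00263°, Δλ = -0.00545°.
Converting to metres (1° lat = 111600 m, cos φ = 0.613707): observed ΔN = 293.5 m, observed ΔE = -373.3 m.
Subtracting the expected shift leaves a residual of 293.5 − (330) = -36.5 m north and -373.3 − (-345) = -28.3 m east.
Residual distance = √((-36.5)² + (-28.3)²) = 46.2 m.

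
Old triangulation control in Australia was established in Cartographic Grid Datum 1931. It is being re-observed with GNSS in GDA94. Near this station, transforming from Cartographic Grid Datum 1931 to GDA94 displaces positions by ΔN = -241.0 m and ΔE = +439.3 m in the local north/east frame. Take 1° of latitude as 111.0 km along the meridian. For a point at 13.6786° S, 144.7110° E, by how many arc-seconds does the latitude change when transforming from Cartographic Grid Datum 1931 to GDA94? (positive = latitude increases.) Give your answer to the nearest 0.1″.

Δφ = -7.8″

1° of latitude = 111.0 km, so Δφ = -241.0 / 111000 = -0.0021712° = -7.816″.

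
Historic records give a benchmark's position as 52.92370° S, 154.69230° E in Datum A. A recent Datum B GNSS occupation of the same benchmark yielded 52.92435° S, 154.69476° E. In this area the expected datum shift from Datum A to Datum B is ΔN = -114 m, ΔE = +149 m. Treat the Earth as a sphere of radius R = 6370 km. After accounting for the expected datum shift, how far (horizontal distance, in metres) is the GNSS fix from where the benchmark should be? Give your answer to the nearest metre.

45 m

Observed coordinate differences: Δφ = -0.00065°, Δλ = +0.00246°.
Converting to metres (1° lat = 111177 m, cos φ = 0.602878): observed ΔN = -72.3 m, observed ΔE = 164.9 m.
Subtracting the expected shift leaves a residual of -72.3 − (-114) = 41.7 m north and 164.9 − (149) = 15.9 m east.
Residual distance = √(41.7² + 15.9²) = 44.7 m.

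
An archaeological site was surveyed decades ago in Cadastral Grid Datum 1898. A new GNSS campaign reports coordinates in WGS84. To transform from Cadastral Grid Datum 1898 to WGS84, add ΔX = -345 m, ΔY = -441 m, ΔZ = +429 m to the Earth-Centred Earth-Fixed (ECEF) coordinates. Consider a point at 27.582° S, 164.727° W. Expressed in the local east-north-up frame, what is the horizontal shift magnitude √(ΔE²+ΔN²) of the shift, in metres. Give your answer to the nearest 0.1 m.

676.6 m

At φ = -27.582°, λ = -164.727°: sin φ = -0.463018, cos φ = 0.886349, sin λ = -0.263418, cos λ = -0.964682.
ΔE = −sin λ·ΔX + cos λ·ΔY = −(-0.263418)·(-345) + (-0.964682)·(-441) = 334.55 m.
ΔN = −sin φ cos λ·ΔX − sin φ sin λ·ΔY + cos φ·ΔZ = −(-0.463018)(-0.964682)(-345) − (-0.463018)(-0.263418)(-441) + (0.886349)(429) = 588.13 m.
Horizontal magnitude = √(ΔE² + ΔN²) = √(334.55² + 588.13²) = 676.62 m.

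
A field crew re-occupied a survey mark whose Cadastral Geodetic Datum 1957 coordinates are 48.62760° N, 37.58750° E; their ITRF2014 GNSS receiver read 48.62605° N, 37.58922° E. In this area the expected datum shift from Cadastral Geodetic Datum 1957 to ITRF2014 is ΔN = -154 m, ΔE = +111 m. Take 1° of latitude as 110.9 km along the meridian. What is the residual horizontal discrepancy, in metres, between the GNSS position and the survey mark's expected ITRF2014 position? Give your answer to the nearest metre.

Observed coordinate differences: Δφ = -0.00155°, Δλ = +0.00172°.
Converting to metres (1° lat = 110900 m, cos φ = 0.660950): observed ΔN = -171.9 m, observed ΔE = 126.1 m.
Subtracting the expected shift leaves a residual of -171.9 − (-154) = -17.9 m north and 126.1 − (111) = 15.1 m east.
Residual distance = √((-17.9)² + 15.1²) = 23.4 m.

23 m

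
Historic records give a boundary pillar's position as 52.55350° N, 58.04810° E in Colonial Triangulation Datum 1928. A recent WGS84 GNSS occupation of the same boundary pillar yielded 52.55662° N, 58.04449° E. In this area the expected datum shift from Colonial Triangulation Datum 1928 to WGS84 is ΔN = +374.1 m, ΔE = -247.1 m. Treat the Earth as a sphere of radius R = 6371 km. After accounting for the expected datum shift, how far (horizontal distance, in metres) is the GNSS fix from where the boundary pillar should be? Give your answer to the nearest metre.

27 m

Observed coordinate differences: Δφ = +0.00312°, Δλ = -0.00361°.
Converting to metres (1° lat = 111195 m, cos φ = 0.608020): observed ΔN = 346.9 m, observed ΔE = -244.1 m.
Subtracting the expected shift leaves a residual of 346.9 − (374.1) = -27.2 m north and -244.1 − (-247.1) = 3.0 m east.
Residual distance = √((-27.2)² + 3.0²) = 27.3 m.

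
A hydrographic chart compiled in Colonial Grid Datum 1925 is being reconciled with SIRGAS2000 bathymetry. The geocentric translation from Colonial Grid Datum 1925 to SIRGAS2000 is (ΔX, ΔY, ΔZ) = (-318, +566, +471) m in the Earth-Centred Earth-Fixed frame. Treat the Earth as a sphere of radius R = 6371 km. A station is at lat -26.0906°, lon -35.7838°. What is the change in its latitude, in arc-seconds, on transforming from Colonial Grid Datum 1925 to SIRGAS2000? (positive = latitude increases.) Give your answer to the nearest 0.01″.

sin φ = -0.439792, cos φ = 0.898100, sin λ = -0.584728, cos λ = 0.811229.
North component: ΔN = −sin φ cos λ·ΔX − sin φ sin λ·ΔY + cos φ·ΔZ = −(-0.439792)(0.811229)(-318) − (-0.439792)(-0.584728)(566) + (0.898100)(471) = 164.00 m.
1° of latitude spans πR/180 = 111195 m, so Δφ = 164.00 / 111195 × 3600 = 5.310″.

Δφ = 5.31″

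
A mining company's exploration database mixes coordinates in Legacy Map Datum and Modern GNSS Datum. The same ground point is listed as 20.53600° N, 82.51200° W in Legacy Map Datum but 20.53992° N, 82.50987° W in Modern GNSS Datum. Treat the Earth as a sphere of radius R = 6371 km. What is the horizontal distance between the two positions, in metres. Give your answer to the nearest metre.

489 m

Δφ = 20.53992° − 20.53600° = +0.00392°; Δλ = -82.50987° − -82.51200° = +0.00213°.
1° along a meridian = πR/180 = 111195 m.
ΔN = Δφ × 111195 = 435.9 m; ΔE = Δλ × 111195 × cos(20.53600°) = +0.00213 × 111195 × 0.936452 = 221.8 m.
Distance = √(ΔE² + ΔN²) = √(221.8² + 435.9²) = 489.1 m.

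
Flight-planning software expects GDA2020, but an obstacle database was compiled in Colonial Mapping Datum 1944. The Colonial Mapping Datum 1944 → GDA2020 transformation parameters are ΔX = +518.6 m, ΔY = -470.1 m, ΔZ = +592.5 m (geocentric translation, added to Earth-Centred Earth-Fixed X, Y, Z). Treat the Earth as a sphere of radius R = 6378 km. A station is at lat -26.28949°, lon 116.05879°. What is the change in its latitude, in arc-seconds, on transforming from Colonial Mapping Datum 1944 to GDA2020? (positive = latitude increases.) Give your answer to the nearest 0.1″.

sin φ = -0.442907, cos φ = 0.896568, sin λ = 0.898344, cos λ = -0.439293.
North component: ΔN = −sin φ cos λ·ΔX − sin φ sin λ·ΔY + cos φ·ΔZ = −(-0.442907)(-0.439293)(518.6) − (-0.442907)(0.898344)(-470.1) + (0.896568)(592.5) = 243.27 m.
1° of latitude spans πR/180 = 111317 m, so Δφ = 243.27 / 111317 × 3600 = 7.867″.

Δφ = 7.9″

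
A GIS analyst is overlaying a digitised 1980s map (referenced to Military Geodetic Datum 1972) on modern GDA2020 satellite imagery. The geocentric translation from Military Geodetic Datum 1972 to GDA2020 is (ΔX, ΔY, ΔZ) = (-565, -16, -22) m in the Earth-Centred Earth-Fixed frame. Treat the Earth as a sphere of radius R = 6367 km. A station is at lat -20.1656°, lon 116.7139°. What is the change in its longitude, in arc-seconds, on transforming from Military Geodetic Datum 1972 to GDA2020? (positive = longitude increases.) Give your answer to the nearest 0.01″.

Δλ = 17.67″

sin φ = -0.344735, cos φ = 0.938700, sin λ = 0.893262, cos λ = -0.449536.
East component: ΔE = −sin λ·ΔX + cos λ·ΔY = −(0.893262)(-565) + (-0.449536)(-16) = 511.89 m.
1° of latitude spans πR/180 = 111125 m; at latitude φ, 1° of longitude spans that × cos φ = 104313.2 m, so Δλ = 511.89 / 104313.2 × 3600 = 17.666″.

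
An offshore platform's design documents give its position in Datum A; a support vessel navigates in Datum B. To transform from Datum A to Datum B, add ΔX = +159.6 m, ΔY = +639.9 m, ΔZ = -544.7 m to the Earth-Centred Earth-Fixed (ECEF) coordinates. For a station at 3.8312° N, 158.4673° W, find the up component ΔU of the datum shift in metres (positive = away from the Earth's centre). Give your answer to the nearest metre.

The local up (radial) axis is (cos φ cos λ, cos φ sin λ, sin φ), giving ΔU = -148.129 − 234.339 − 36.395 = -418.86 m.

ΔU = -419 m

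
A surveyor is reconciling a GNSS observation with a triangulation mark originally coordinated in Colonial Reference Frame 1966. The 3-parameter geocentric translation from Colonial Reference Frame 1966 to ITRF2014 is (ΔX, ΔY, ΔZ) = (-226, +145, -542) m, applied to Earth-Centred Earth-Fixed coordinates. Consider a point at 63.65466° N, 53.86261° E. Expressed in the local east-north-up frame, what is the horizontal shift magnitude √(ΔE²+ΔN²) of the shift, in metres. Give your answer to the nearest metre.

The local east axis at (φ, λ) is (−sin λ, cos λ, 0), so ΔE = −sin(53.86261°)·(-226) + cos(53.86261°)·145 = 268.03 m.
The local north axis is (−sin φ cos λ, −sin φ sin λ, cos φ), giving ΔN = 119.435 − 104.940 − 240.529 = -226.03 m.
Horizontal magnitude = √(ΔE² + ΔN²) = √(268.03² + (-226.03)²) = 350.61 m.

351 m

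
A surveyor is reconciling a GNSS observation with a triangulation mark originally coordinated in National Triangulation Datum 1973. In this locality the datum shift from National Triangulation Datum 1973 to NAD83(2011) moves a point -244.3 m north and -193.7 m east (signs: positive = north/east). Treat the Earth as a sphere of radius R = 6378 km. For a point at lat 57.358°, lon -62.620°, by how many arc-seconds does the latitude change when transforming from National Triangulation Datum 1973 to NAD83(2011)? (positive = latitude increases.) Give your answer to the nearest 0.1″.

Δφ = -7.9″

On a sphere of radius R, 1 rad of latitude = R, so Δφ = ΔN / R = -244.3 / 6378000 = -3.8304e-05 rad = -7.901″.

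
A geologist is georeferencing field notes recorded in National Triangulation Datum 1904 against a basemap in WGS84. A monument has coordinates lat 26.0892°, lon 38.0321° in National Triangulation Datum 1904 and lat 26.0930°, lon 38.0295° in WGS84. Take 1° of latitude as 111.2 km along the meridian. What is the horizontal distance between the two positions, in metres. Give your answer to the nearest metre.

496 m

Δφ = 26.0930° − 26.0892° = +0.0038°; Δλ = 38.0295° − 38.0321° = -0.0026°.
ΔN = Δφ × 111200 = 422.6 m; ΔE = Δλ × 111200 × cos(26.0892°) = -0.0026 × 111200 × 0.898110 = -259.7 m.
Distance = √(ΔE² + ΔN²) = √((-259.7)² + 422.6²) = 496.0 m.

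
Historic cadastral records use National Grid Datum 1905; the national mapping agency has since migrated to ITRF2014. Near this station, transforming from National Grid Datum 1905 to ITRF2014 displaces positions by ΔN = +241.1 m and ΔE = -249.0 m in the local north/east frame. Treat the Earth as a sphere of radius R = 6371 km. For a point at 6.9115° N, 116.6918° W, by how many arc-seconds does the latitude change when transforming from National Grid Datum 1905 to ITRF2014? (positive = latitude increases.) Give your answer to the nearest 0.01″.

On a sphere of radius R, 1 rad of latitude = R, so Δφ = ΔN / R = 241.1 / 6371000 = 3.7843e-05 rad = 7.806″.

Δφ = 7.81″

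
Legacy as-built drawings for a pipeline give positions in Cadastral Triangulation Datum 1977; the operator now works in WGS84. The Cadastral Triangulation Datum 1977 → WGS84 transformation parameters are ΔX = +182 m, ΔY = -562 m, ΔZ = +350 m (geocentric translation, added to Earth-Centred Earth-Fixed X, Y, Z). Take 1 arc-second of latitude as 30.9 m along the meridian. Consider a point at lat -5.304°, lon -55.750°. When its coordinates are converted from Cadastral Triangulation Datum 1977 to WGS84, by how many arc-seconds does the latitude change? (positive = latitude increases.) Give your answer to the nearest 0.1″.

Δφ = 13.0″

sin φ = -0.092440, cos φ = 0.995718, sin λ = -0.826590, cos λ = 0.562805.
North component: ΔN = −sin φ cos λ·ΔX − sin φ sin λ·ΔY + cos φ·ΔZ = −(-0.092440)(0.562805)(182) − (-0.092440)(-0.826590)(-562) + (0.995718)(350) = 400.91 m.
1° of latitude spans 3600 × 30.90 = 111240 m, so Δφ = 400.91 / 111240 × 3600 = 12.975″.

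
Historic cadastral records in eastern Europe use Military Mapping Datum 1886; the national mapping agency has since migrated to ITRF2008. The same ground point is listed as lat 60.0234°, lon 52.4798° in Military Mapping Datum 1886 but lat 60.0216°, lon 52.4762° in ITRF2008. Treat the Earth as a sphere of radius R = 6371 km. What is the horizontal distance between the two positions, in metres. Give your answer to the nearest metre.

283 m

Δφ = 60.0216° − 60.0234° = -0.0018°; Δλ = 52.4762° − 52.4798° = -0.0036°.
1° along a meridian = πR/180 = 111195 m.
ΔN = Δφ × 111195 = -200.2 m; ΔE = Δλ × 111195 × cos(60.0234°) = -0.0036 × 111195 × 0.499646 = -200.0 m.
Distance = √(ΔE² + ΔN²) = √((-200.0)² + (-200.2)²) = 283.0 m.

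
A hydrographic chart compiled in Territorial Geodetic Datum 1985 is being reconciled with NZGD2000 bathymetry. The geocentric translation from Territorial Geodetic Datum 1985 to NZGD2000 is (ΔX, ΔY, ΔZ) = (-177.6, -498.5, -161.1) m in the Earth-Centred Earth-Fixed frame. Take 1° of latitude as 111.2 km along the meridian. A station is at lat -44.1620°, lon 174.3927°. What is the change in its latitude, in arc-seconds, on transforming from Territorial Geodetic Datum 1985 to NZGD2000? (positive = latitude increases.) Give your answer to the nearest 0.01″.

sin φ = -0.696689, cos φ = 0.717373, sin λ = 0.097710, cos λ = -0.995215.
North component: ΔN = −sin φ cos λ·ΔX − sin φ sin λ·ΔY + cos φ·ΔZ = −(-0.696689)(-0.995215)(-177.6) − (-0.696689)(0.097710)(-498.5) + (0.717373)(-161.1) = -26.36 m.
1° of latitude spans 111200 m, so Δφ = -26.36 / 111200 × 3600 = -0.853″.

Δφ = -0.85″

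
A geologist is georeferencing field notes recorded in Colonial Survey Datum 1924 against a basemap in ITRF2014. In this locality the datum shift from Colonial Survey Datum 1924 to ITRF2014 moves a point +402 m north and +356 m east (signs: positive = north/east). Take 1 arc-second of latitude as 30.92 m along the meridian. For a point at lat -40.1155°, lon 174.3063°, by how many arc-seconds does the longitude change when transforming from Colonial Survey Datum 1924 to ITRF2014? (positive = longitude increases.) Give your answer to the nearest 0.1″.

At latitude -40.1155°, cos φ = 0.764747.
1″ of longitude at this latitude = 30.92 × cos φ = 23.6460 m, so Δλ = 356.0 / 23.6460 = 15.055″.

Δλ = 15.1″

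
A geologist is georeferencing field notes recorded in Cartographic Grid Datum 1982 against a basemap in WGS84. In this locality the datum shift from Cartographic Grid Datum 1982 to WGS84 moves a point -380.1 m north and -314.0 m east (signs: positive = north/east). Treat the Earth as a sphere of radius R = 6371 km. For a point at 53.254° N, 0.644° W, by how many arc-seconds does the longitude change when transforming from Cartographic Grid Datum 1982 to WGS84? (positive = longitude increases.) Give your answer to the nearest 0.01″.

Δλ = -16.99″

At latitude 53.254°, cos φ = 0.598269.
One radian of longitude at latitude φ spans R cos φ, so Δλ = ΔE / (R cos φ) = -314.0 / (6371000 × 0.598269) = -8.2381e-05 rad = -16.992″.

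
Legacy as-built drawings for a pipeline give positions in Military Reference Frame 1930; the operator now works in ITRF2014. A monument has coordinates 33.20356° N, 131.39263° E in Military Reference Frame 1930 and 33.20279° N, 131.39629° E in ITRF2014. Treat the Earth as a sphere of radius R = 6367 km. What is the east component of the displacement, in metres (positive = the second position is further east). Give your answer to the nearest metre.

ΔE = 340 m

Δφ = 33.20279° − 33.20356° = -0.00077°; Δλ = 131.39629° − 131.39263° = +0.00366°.
1° along a meridian = πR/180 = 111125 m.
ΔN = Δφ × 111125 = -85.6 m; ΔE = Δλ × 111125 × cos(33.20356°) = +0.00366 × 111125 × 0.836730 = 340.3 m.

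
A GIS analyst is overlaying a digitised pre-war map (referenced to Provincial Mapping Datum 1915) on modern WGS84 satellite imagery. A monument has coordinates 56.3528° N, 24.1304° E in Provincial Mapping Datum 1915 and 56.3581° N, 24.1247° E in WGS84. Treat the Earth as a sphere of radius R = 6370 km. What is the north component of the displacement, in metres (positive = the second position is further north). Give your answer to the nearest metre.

Δφ = 56.3581° − 56.3528° = +0.0053°; Δλ = 24.1247° − 24.1304° = -0.0057°.
1° along a meridian = πR/180 = 111177 m.
ΔN = Δφ × 111177 = 589.2 m; ΔE = Δλ × 111177 × cos(56.3528°) = -0.0057 × 111177 × 0.554078 = -351.1 m.

ΔN = 589 m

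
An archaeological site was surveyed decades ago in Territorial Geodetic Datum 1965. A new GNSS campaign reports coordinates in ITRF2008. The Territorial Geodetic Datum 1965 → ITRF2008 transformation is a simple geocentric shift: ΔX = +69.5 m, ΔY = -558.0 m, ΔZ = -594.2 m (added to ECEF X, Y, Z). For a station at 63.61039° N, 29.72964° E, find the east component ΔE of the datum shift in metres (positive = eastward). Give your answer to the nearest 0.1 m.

ΔE = -519.0 m

The local east axis at (φ, λ) is (−sin λ, cos λ, 0), so ΔE = −sin(29.72964°)·69.5 + cos(29.72964°)·(-558.0) = -519.02 m.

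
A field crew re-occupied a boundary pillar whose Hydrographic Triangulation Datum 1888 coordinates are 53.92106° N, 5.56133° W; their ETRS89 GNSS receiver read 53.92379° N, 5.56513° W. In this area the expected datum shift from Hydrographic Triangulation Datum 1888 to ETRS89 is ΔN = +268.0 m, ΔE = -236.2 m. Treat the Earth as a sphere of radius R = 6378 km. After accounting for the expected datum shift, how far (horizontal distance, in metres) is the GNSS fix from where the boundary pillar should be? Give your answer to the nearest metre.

38 m

Observed coordinate differences: Δφ = +0.00273°, Δλ = -0.00380°.
Converting to metres (1° lat = 111317 m, cos φ = 0.588899): observed ΔN = 303.9 m, observed ΔE = -249.1 m.
Subtracting the expected shift leaves a residual of 303.9 − (268.0) = 35.9 m north and -249.1 − (-236.2) = -12.9 m east.
Residual distance = √(35.9² + (-12.9)²) = 38.1 m.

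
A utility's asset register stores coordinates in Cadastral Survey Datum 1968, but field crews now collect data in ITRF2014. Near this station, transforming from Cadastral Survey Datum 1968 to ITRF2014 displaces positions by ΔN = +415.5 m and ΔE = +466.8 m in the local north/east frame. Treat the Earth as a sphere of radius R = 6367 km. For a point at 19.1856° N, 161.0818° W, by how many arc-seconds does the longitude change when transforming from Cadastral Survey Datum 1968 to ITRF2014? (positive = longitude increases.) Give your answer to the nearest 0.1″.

Δλ = 16.0″

At latitude 19.1856°, cos φ = 0.944459.
One radian of longitude at latitude φ spans R cos φ, so Δλ = ΔE / (R cos φ) = 466.8 / (6367000 × 0.944459) = 7.7627e-05 rad = 16.012″.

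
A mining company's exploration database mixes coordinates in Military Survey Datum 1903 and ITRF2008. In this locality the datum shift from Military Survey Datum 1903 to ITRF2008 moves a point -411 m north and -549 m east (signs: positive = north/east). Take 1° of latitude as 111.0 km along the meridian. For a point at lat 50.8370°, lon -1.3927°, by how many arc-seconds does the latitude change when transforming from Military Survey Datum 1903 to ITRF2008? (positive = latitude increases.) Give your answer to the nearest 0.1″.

Δφ = -13.3″

1° of latitude = 111.0 km, so Δφ = -411.0 / 111000 = -0.0037027° = -13.330″.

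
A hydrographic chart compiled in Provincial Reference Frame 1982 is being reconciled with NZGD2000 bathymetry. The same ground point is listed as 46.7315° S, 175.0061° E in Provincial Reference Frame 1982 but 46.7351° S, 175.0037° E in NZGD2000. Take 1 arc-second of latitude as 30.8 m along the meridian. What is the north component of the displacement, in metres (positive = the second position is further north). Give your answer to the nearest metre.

ΔN = -399 m

Δφ = -46.7351° − -46.7315° = -0.0036°; Δλ = 175.0037° − 175.0061° = -0.0024°.
1° of latitude = 3600 × 30.80 = 110880 m.
ΔN = Δφ × 110880 = -399.2 m; ΔE = Δλ × 110880 × cos(-46.7315°) = -0.0024 × 110880 × 0.685418 = -182.4 m.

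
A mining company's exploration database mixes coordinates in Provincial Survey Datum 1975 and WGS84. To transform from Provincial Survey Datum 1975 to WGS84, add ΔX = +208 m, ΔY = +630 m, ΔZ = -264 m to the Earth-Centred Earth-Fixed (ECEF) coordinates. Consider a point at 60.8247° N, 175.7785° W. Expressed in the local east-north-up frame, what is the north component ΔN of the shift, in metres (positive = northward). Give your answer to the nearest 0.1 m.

ΔN = 92.9 m

At φ = 60.8247°, λ = -175.7785°: sin φ = 0.873132, cos φ = 0.487483, sin λ = -0.073612, cos λ = -0.997287.
ΔN = −sin φ cos λ·ΔX − sin φ sin λ·ΔY + cos φ·ΔZ = −(0.873132)(-0.997287)(208) − (0.873132)(-0.073612)(630) + (0.487483)(-264) = 92.92 m.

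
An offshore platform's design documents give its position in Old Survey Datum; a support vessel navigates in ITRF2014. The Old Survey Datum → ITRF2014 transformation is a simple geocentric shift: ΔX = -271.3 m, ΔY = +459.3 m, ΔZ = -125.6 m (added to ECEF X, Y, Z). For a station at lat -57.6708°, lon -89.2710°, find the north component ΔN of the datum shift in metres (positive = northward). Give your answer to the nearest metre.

ΔN = -458 m

At φ = -57.6708°, λ = -89.2710°: sin φ = -0.844989, cos φ = 0.534783, sin λ = -0.999919, cos λ = 0.012723.
ΔN = −sin φ cos λ·ΔX − sin φ sin λ·ΔY + cos φ·ΔZ = −(-0.844989)(0.012723)(-271.3) − (-0.844989)(-0.999919)(459.3) + (0.534783)(-125.6) = -458.16 m.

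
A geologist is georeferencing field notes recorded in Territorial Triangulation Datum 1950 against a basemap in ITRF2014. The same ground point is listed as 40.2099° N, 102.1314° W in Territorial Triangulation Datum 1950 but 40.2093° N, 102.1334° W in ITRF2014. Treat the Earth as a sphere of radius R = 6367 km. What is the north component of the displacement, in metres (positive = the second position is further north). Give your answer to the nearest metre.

Δφ = 40.2093° − 40.2099° = -0.0006°; Δλ = -102.1334° − -102.1314° = -0.0020°.
1° along a meridian = πR/180 = 111125 m.
ΔN = Δφ × 111125 = -66.7 m; ΔE = Δλ × 111125 × cos(40.2099°) = -0.0020 × 111125 × 0.763684 = -169.7 m.

ΔN = -67 m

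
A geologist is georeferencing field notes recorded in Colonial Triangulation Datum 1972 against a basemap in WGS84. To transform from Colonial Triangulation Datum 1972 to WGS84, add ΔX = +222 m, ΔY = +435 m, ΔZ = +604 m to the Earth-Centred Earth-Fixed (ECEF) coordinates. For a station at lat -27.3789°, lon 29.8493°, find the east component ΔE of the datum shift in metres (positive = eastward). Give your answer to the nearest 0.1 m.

ΔE = 266.8 m

At φ = -27.3789°, λ = 29.8493°: sin φ = -0.459873, cos φ = 0.887985, sin λ = 0.497720, cos λ = 0.867338.
ΔE = −sin λ·ΔX + cos λ·ΔY = −(0.497720)·(222) + (0.867338)·(435) = 266.80 m.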